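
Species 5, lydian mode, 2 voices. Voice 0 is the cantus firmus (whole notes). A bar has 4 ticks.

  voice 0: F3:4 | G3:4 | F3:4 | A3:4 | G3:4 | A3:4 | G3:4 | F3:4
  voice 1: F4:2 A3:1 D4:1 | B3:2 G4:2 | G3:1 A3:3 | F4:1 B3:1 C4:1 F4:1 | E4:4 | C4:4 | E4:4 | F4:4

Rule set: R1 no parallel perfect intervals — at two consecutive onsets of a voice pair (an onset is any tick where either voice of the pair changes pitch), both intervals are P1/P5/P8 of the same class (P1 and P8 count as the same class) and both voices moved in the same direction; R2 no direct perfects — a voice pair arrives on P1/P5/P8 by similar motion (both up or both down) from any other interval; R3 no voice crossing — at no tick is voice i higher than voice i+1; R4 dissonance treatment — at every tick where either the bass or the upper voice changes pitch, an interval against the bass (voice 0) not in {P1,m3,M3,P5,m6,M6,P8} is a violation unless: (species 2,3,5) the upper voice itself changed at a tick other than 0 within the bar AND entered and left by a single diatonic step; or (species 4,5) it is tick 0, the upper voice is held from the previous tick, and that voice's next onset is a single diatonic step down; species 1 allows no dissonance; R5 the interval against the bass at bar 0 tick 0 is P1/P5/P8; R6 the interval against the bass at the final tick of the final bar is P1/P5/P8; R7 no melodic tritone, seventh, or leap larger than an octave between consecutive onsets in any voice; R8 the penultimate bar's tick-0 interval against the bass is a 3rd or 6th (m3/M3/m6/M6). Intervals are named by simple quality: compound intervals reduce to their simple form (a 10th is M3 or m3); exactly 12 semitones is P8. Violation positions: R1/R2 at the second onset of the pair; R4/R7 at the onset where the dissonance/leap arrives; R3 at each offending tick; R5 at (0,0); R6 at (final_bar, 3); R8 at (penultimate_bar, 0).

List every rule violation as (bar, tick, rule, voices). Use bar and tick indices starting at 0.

bar 0: v0=F3 v1=F4 downbeat P8
bar 1: v0=G3 v1=B3 downbeat M3
bar 2: v0=F3 v1=G3 downbeat M2
bar 3: v0=A3 v1=F4 downbeat m6
bar 4: v0=G3 v1=E4 downbeat M6
bar 5: v0=A3 v1=C4 downbeat m3
bar 6: v0=G3 v1=E4 downbeat M6
bar 7: v0=F3 v1=F4 downbeat P8
  -> R4 @ bar 2 tick 0 v(0, 1): F3/G3 M2 untreated
  -> R4 @ bar 3 tick 1 v(0, 1): A3/B3 M2 untreated
  -> R7 @ bar 3 tick 1 v(1,): F4->B3 leap 6st

(2, 0, R4, (0, 1))
(3, 1, R4, (0, 1))
(3, 1, R7, (1,))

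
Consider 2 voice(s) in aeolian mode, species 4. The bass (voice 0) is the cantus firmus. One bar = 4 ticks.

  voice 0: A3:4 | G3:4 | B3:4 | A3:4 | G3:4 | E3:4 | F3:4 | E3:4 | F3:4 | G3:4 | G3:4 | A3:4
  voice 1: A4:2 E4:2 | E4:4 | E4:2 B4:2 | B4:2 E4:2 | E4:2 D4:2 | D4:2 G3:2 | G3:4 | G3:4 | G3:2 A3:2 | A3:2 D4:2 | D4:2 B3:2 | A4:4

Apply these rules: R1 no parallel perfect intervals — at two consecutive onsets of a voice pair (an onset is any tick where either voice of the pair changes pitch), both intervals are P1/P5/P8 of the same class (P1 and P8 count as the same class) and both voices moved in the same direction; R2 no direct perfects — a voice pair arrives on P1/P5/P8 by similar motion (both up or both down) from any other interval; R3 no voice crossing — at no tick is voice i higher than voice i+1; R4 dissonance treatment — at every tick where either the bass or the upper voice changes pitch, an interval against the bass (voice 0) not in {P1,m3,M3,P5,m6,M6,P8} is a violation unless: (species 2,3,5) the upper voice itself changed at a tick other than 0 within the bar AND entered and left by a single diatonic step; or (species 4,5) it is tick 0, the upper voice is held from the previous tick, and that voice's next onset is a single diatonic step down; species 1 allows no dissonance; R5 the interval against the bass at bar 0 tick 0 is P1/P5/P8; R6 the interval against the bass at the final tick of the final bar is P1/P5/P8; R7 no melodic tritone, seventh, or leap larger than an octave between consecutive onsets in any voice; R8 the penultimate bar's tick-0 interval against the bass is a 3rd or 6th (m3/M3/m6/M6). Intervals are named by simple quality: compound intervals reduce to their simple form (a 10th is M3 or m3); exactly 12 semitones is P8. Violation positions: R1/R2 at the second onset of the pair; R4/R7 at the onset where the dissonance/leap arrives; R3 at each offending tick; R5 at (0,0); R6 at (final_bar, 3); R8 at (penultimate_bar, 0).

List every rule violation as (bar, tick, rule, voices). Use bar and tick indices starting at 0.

(2, 0, R4, (0, 1))
(3, 0, R4, (0, 1))
(5, 0, R4, (0, 1))
(6, 0, R4, (0, 1))
(8, 0, R4, (0, 1))
(9, 0, R4, (0, 1))
(10, 0, R8, (0, 1))
(11, 0, R2, (0, 1))
(11, 0, R7, (1,))

bar 0: v0=A3 v1=A4 downbeat P8
bar 1: v0=G3 v1=E4 downbeat M6
bar 2: v0=B3 v1=E4 downbeat P4
bar 3: v0=A3 v1=B4 downbeat M2
bar 4: v0=G3 v1=E4 downbeat M6
bar 5: v0=E3 v1=D4 downbeat m7
bar 6: v0=F3 v1=G3 downbeat M2
bar 7: v0=E3 v1=G3 downbeat m3
bar 8: v0=F3 v1=G3 downbeat M2
bar 9: v0=G3 v1=A3 downbeat M2
bar 10: v0=G3 v1=D4 downbeat P5
bar 11: v0=A3 v1=A4 downbeat P8
  -> R4 @ bar 2 tick 0 v(0, 1): B3/E4 P4 untreated
  -> R4 @ bar 3 tick 0 v(0, 1): A3/B4 M2 untreated
  -> R4 @ bar 5 tick 0 v(0, 1): E3/D4 m7 untreated
  -> R4 @ bar 6 tick 0 v(0, 1): F3/G3 M2 untreated
  -> R4 @ bar 8 tick 0 v(0, 1): F3/G3 M2 untreated
  -> R4 @ bar 9 tick 0 v(0, 1): G3/A3 M2 untreated
  -> R8 @ bar 10 tick 0 v(0, 1): penult P5 not 3rd/6th
  -> R2 @ bar 11 tick 0 v(0, 1): G3/B3 M3 -> A3/A4 P8 similar
  -> R7 @ bar 11 tick 0 v(1,): B3->A4 leap 10st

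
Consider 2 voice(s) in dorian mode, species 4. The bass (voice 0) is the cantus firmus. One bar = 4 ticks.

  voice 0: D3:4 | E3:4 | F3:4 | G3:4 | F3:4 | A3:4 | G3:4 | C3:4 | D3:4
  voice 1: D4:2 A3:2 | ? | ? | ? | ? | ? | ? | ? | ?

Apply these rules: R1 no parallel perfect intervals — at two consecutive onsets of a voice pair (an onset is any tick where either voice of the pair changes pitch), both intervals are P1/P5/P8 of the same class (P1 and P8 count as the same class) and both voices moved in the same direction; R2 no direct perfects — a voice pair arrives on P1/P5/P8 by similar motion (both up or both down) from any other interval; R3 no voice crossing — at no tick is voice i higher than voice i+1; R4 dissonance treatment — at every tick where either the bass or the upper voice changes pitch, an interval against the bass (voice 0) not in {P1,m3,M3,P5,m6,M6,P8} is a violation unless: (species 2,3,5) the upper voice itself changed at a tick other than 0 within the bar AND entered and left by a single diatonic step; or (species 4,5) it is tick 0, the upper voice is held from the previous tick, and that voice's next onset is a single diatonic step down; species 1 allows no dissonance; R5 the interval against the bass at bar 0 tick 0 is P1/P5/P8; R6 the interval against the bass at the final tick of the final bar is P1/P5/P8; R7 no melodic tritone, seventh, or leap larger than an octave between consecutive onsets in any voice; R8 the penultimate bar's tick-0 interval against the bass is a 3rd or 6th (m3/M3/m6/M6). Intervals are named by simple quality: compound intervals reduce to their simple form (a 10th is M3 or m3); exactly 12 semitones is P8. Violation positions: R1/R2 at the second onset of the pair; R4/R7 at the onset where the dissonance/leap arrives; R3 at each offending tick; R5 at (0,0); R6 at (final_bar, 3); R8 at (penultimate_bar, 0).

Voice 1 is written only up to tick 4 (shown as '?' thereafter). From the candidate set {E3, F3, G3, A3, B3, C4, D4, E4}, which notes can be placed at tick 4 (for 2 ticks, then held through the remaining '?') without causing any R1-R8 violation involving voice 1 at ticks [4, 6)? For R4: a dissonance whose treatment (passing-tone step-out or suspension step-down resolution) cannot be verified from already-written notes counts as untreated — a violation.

{C4, E3, G3}

E3: legal
F3: violates R4
G3: legal
A3: violates R4
B3: violates R1
C4: legal
D4: violates R4
E4: violates R2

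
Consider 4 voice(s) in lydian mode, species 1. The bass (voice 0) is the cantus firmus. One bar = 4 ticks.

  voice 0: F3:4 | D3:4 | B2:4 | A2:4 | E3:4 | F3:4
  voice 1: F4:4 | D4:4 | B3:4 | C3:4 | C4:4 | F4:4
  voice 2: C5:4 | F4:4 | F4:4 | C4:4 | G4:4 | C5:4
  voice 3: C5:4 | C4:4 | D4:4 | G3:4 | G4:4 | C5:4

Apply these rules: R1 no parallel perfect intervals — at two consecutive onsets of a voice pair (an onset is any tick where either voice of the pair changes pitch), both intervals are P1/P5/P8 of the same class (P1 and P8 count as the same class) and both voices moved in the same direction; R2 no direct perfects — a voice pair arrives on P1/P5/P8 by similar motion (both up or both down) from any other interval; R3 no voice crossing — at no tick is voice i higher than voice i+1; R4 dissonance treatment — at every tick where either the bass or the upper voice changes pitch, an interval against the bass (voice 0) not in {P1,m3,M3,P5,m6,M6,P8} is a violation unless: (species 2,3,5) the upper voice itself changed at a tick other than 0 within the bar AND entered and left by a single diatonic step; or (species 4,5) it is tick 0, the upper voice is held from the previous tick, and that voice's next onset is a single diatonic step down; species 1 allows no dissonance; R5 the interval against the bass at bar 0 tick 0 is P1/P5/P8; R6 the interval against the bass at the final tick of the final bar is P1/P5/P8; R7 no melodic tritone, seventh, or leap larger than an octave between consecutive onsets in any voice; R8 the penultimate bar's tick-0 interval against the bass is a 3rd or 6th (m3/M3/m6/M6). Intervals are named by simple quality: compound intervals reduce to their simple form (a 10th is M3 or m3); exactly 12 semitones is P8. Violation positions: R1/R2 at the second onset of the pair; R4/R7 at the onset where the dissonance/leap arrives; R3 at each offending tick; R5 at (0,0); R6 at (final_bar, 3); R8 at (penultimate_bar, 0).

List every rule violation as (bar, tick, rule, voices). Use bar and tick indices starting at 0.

(1, 0, R1, (0, 1))
(1, 0, R3, (2, 3))
(1, 0, R4, (0, 3))
(1, 1, R3, (2, 3))
(1, 2, R3, (2, 3))
(1, 3, R3, (2, 3))
(2, 0, R1, (0, 1))
(2, 0, R3, (2, 3))
(2, 0, R4, (0, 2))
(2, 1, R3, (2, 3))
(2, 2, R3, (2, 3))
(2, 3, R3, (2, 3))
(3, 0, R2, (1, 2))
(3, 0, R2, (1, 3))
(3, 0, R3, (2, 3))
(3, 0, R4, (0, 3))
(3, 0, R7, (1,))
(3, 1, R3, (2, 3))
(3, 2, R3, (2, 3))
(3, 3, R3, (2, 3))
(4, 0, R1, (1, 3))
(4, 0, R2, (1, 2))
(4, 0, R2, (2, 3))
(5, 0, R1, (1, 2))
(5, 0, R1, (1, 3))
(5, 0, R1, (2, 3))
(5, 0, R2, (0, 1))
(5, 0, R2, (0, 2))
(5, 0, R2, (0, 3))

bar 0: v0=F3 v1=F4 v2=C5 v3=C5 downbeat P5
bar 1: v0=D3 v1=D4 v2=F4 v3=C4 downbeat m7
bar 2: v0=B2 v1=B3 v2=F4 v3=D4 downbeat m3
bar 3: v0=A2 v1=C3 v2=C4 v3=G3 downbeat m7
bar 4: v0=E3 v1=C4 v2=G4 v3=G4 downbeat m3
bar 5: v0=F3 v1=F4 v2=C5 v3=C5 downbeat P5
  -> R1 @ bar 1 tick 0 v(0, 1): F3/F4 P8 -> D3/D4 P8 similar
  -> R3 @ bar 1 tick 0 v(2, 3): F4 above C4
  -> R4 @ bar 1 tick 0 v(0, 3): D3/C4 m7 untreated
  -> R3 @ bar 1 tick 1 v(2, 3): F4 above C4
  -> R3 @ bar 1 tick 2 v(2, 3): F4 above C4
  -> R3 @ bar 1 tick 3 v(2, 3): F4 above C4
  -> R1 @ bar 2 tick 0 v(0, 1): D3/D4 P8 -> B2/B3 P8 similar
  -> R3 @ bar 2 tick 0 v(2, 3): F4 above D4
  -> R4 @ bar 2 tick 0 v(0, 2): B2/F4 TT untreated
  -> R3 @ bar 2 tick 1 v(2, 3): F4 above D4
  -> R3 @ bar 2 tick 2 v(2, 3): F4 above D4
  -> R3 @ bar 2 tick 3 v(2, 3): F4 above D4
  -> R2 @ bar 3 tick 0 v(1, 2): B3/F4 TT -> C3/C4 P8 similar
  -> R2 @ bar 3 tick 0 v(1, 3): B3/D4 m3 -> C3/G3 P5 similar
  -> R3 @ bar 3 tick 0 v(2, 3): C4 above G3
  -> R4 @ bar 3 tick 0 v(0, 3): A2/G3 m7 untreated
  -> R7 @ bar 3 tick 0 v(1,): B3->C3 leap 11st
  -> R3 @ bar 3 tick 1 v(2, 3): C4 above G3
  -> R3 @ bar 3 tick 2 v(2, 3): C4 above G3
  -> R3 @ bar 3 tick 3 v(2, 3): C4 above G3
  -> R1 @ bar 4 tick 0 v(1, 3): C3/G3 P5 -> C4/G4 P5 similar
  -> R2 @ bar 4 tick 0 v(1, 2): C3/C4 P8 -> C4/G4 P5 similar
  -> R2 @ bar 4 tick 0 v(2, 3): C4/G3 P4 -> G4/G4 P1 similar
  -> R1 @ bar 5 tick 0 v(1, 2): C4/G4 P5 -> F4/C5 P5 similar
  -> R1 @ bar 5 tick 0 v(1, 3): C4/G4 P5 -> F4/C5 P5 similar
  -> R1 @ bar 5 tick 0 v(2, 3): G4/G4 P1 -> C5/C5 P1 similar
  -> R2 @ bar 5 tick 0 v(0, 1): E3/C4 m6 -> F3/F4 P8 similar
  -> R2 @ bar 5 tick 0 v(0, 2): E3/G4 m3 -> F3/C5 P5 similar
  -> R2 @ bar 5 tick 0 v(0, 3): E3/G4 m3 -> F3/C5 P5 similar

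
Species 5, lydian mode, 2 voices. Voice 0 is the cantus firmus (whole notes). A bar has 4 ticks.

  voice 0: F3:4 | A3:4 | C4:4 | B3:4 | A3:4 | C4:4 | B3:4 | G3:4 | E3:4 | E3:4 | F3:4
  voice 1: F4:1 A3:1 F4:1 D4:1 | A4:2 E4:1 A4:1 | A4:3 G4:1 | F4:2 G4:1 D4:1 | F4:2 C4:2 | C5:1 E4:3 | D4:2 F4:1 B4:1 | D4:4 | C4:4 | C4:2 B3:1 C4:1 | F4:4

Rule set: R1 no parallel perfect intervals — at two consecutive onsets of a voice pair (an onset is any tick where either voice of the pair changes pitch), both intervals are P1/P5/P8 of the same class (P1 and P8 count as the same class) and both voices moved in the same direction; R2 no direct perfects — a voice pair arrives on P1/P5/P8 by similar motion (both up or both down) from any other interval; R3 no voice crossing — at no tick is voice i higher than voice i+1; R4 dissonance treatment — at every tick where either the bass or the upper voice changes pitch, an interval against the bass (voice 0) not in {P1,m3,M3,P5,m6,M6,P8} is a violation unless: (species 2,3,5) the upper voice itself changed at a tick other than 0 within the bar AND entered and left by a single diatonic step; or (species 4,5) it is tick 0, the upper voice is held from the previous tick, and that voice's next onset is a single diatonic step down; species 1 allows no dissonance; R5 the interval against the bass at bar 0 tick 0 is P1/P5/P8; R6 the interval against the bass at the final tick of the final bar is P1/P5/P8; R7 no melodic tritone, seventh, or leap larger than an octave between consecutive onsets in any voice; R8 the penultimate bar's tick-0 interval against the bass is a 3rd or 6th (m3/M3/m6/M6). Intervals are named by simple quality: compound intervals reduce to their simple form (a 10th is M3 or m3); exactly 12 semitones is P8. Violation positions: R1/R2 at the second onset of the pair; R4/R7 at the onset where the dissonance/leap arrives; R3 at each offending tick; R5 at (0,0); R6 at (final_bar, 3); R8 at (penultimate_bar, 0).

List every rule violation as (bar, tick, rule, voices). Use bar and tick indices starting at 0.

(1, 0, R2, (0, 1))
(3, 0, R4, (0, 1))
(5, 0, R2, (0, 1))
(6, 2, R4, (0, 1))
(6, 3, R7, (1,))
(7, 0, R2, (0, 1))
(10, 0, R2, (0, 1))

bar 0: v0=F3 v1=F4 downbeat P8
bar 1: v0=A3 v1=A4 downbeat P8
bar 2: v0=C4 v1=A4 downbeat M6
bar 3: v0=B3 v1=F4 downbeat TT
bar 4: v0=A3 v1=F4 downbeat m6
bar 5: v0=C4 v1=C5 downbeat P8
bar 6: v0=B3 v1=D4 downbeat m3
bar 7: v0=G3 v1=D4 downbeat P5
bar 8: v0=E3 v1=C4 downbeat m6
bar 9: v0=E3 v1=C4 downbeat m6
bar 10: v0=F3 v1=F4 downbeat P8
  -> R2 @ bar 1 tick 0 v(0, 1): F3/D4 M6 -> A3/A4 P8 similar
  -> R4 @ bar 3 tick 0 v(0, 1): B3/F4 TT untreated
  -> R2 @ bar 5 tick 0 v(0, 1): A3/C4 m3 -> C4/C5 P8 similar
  -> R4 @ bar 6 tick 2 v(0, 1): B3/F4 TT untreated
  -> R7 @ bar 6 tick 3 v(1,): F4->B4 leap 6st
  -> R2 @ bar 7 tick 0 v(0, 1): B3/B4 P8 -> G3/D4 P5 similar
  -> R2 @ bar 10 tick 0 v(0, 1): E3/C4 m6 -> F3/F4 P8 similar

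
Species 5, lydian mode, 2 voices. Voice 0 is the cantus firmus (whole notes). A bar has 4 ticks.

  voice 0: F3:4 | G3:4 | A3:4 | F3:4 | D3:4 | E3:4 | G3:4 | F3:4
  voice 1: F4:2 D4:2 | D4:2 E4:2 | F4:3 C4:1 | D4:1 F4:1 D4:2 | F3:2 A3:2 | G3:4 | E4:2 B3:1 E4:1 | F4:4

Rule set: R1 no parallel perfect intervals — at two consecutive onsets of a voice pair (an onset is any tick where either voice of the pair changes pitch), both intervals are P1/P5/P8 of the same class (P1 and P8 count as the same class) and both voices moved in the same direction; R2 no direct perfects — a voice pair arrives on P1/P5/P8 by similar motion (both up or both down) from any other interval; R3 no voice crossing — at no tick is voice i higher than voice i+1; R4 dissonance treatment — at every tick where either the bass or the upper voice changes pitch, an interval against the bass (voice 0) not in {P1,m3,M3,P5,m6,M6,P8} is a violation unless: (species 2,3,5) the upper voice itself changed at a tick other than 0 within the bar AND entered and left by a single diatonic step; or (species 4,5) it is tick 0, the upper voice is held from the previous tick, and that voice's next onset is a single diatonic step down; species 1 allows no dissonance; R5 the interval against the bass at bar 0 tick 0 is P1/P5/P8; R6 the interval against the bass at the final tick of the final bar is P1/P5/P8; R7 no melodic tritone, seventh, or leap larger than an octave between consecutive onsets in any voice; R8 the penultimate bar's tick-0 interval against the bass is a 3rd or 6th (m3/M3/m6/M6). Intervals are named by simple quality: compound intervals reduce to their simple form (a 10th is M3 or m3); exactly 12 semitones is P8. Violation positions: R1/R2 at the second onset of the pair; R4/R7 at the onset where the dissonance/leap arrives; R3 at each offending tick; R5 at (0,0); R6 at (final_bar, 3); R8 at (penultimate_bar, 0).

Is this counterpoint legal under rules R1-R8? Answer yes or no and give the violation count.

Yes (0 violations)

bar 0: v0=F3 v1=F4 (P8)
bar 1: v0=G3 v1=D4 (P5)
bar 2: v0=A3 v1=F4 (m6)
bar 3: v0=F3 v1=D4 (M6)
bar 4: v0=D3 v1=F3 (m3)
bar 5: v0=E3 v1=G3 (m3)
bar 6: v0=G3 v1=E4 (M6)
bar 7: v0=F3 v1=F4 (P8)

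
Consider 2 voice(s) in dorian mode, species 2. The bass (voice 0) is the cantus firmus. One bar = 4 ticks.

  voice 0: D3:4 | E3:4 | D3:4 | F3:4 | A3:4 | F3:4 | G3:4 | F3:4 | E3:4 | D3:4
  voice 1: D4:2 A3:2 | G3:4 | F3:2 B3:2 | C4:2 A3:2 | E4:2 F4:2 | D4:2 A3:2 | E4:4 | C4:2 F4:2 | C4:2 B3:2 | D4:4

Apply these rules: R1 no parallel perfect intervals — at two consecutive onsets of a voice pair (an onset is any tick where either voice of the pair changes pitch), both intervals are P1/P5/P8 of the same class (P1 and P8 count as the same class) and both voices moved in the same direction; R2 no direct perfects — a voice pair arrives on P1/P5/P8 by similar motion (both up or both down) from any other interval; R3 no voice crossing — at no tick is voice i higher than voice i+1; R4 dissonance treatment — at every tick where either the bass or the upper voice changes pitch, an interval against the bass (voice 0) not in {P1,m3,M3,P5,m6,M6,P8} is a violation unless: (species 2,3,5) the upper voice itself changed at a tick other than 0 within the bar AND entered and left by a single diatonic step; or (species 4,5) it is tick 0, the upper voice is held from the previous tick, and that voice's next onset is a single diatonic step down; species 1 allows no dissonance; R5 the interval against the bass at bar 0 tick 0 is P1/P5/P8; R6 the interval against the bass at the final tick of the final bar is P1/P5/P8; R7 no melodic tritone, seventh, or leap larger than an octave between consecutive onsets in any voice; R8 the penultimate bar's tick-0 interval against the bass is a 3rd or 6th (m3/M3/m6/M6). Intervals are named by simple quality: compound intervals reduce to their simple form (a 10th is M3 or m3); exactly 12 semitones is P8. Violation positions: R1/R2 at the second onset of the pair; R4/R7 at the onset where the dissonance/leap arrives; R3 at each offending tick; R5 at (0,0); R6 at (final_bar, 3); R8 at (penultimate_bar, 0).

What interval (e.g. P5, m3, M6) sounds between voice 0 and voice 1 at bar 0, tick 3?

voice 0=D3 voice 1=A3 -> P5

P5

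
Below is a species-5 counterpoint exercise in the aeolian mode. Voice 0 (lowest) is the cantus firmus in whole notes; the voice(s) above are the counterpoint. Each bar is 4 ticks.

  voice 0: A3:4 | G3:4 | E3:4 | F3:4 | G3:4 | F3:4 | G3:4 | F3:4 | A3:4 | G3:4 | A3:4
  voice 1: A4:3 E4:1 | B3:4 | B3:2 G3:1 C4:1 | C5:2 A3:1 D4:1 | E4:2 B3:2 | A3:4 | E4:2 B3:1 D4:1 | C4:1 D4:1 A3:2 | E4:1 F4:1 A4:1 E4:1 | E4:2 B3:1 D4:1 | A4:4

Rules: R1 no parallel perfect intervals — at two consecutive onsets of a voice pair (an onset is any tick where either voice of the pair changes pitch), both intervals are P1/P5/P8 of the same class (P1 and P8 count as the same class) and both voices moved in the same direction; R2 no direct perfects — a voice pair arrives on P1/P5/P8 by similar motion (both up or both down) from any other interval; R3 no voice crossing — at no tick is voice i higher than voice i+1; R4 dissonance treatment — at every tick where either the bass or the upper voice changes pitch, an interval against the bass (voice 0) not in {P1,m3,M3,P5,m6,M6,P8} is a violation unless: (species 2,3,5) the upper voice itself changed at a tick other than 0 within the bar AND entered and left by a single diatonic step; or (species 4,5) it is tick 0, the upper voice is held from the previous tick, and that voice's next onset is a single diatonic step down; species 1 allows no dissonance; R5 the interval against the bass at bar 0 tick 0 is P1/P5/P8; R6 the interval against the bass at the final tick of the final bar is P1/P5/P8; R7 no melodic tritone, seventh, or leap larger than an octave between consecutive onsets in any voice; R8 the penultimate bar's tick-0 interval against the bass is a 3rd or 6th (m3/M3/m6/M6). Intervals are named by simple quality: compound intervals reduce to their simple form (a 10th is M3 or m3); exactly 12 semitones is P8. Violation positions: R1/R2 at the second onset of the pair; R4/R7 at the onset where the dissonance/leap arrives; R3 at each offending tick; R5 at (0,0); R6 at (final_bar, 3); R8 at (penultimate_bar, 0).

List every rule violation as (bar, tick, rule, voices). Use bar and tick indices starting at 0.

(3, 0, R2, (0, 1))
(3, 2, R7, (1,))
(7, 0, R1, (0, 1))
(8, 0, R2, (0, 1))
(10, 0, R2, (0, 1))

bar 0: v0=A3 v1=A4 downbeat P8
bar 1: v0=G3 v1=B3 downbeat M3
bar 2: v0=E3 v1=B3 downbeat P5
bar 3: v0=F3 v1=C5 downbeat P5
bar 4: v0=G3 v1=E4 downbeat M6
bar 5: v0=F3 v1=A3 downbeat M3
bar 6: v0=G3 v1=E4 downbeat M6
bar 7: v0=F3 v1=C4 downbeat P5
bar 8: v0=A3 v1=E4 downbeat P5
bar 9: v0=G3 v1=E4 downbeat M6
bar 10: v0=A3 v1=A4 downbeat P8
  -> R2 @ bar 3 tick 0 v(0, 1): E3/C4 m6 -> F3/C5 P5 similar
  -> R7 @ bar 3 tick 2 v(1,): C5->A3 leap 15st
  -> R1 @ bar 7 tick 0 v(0, 1): G3/D4 P5 -> F3/C4 P5 similar
  -> R2 @ bar 8 tick 0 v(0, 1): F3/A3 M3 -> A3/E4 P5 similar
  -> R2 @ bar 10 tick 0 v(0, 1): G3/D4 P5 -> A3/A4 P8 similar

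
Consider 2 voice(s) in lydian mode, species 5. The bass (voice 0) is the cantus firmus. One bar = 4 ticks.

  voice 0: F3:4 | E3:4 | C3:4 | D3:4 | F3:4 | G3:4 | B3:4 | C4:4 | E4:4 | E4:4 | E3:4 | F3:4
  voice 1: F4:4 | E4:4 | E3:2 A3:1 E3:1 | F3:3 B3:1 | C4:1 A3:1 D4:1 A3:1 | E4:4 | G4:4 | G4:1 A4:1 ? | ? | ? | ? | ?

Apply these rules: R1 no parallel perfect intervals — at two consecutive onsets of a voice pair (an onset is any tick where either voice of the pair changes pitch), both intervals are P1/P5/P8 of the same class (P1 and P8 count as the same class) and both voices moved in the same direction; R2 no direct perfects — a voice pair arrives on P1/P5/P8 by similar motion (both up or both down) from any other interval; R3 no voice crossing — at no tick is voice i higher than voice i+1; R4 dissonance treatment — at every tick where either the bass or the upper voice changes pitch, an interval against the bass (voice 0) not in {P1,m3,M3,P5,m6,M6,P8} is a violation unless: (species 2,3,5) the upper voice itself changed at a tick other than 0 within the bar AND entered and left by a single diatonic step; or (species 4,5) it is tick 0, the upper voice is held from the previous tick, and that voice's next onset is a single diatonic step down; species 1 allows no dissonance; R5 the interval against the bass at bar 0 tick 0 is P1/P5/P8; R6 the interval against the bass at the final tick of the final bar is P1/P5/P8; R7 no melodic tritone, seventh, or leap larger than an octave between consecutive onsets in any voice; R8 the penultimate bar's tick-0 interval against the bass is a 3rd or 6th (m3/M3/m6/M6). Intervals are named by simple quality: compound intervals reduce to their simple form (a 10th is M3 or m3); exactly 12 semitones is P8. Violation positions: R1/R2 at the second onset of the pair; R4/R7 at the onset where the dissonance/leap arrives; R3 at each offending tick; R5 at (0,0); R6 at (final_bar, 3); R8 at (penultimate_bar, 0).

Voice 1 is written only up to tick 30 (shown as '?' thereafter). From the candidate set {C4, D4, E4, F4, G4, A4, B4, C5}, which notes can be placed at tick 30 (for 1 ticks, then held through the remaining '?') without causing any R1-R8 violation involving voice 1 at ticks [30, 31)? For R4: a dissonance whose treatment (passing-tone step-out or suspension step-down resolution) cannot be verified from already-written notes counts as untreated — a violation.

{A4, C4, C5, E4, G4}

C4: legal
D4: violates R4
E4: legal
F4: violates R4
G4: legal
A4: legal
B4: violates R4
C5: legal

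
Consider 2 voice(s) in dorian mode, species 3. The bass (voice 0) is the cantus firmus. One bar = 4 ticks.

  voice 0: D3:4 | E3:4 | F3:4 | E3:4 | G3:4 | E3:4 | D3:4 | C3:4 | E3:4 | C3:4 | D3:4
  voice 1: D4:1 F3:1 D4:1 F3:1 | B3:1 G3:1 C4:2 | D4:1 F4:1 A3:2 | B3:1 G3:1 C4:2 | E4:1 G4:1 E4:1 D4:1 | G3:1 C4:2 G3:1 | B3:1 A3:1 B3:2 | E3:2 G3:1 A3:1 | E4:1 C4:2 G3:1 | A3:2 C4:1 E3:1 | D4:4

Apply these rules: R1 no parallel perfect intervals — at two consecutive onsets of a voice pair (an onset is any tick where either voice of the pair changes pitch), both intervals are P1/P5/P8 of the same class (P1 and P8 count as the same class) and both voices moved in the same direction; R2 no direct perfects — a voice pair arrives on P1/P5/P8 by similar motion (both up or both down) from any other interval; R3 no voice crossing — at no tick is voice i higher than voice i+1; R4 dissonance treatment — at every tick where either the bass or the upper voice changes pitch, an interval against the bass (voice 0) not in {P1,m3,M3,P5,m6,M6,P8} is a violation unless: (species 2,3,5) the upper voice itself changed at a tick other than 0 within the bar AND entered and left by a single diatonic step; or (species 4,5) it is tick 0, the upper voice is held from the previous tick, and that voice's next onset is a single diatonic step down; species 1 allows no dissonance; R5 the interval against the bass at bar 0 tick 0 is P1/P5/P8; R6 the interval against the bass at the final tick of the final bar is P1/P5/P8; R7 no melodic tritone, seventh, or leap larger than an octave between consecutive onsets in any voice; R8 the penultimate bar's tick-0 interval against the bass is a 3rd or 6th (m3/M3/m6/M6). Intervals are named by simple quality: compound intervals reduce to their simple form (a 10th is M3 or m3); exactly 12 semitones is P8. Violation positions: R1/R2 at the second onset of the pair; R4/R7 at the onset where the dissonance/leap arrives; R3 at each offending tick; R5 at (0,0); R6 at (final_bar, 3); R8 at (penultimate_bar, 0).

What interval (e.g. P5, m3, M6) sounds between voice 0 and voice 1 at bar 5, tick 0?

voice 0=E3 voice 1=G3 -> m3

m3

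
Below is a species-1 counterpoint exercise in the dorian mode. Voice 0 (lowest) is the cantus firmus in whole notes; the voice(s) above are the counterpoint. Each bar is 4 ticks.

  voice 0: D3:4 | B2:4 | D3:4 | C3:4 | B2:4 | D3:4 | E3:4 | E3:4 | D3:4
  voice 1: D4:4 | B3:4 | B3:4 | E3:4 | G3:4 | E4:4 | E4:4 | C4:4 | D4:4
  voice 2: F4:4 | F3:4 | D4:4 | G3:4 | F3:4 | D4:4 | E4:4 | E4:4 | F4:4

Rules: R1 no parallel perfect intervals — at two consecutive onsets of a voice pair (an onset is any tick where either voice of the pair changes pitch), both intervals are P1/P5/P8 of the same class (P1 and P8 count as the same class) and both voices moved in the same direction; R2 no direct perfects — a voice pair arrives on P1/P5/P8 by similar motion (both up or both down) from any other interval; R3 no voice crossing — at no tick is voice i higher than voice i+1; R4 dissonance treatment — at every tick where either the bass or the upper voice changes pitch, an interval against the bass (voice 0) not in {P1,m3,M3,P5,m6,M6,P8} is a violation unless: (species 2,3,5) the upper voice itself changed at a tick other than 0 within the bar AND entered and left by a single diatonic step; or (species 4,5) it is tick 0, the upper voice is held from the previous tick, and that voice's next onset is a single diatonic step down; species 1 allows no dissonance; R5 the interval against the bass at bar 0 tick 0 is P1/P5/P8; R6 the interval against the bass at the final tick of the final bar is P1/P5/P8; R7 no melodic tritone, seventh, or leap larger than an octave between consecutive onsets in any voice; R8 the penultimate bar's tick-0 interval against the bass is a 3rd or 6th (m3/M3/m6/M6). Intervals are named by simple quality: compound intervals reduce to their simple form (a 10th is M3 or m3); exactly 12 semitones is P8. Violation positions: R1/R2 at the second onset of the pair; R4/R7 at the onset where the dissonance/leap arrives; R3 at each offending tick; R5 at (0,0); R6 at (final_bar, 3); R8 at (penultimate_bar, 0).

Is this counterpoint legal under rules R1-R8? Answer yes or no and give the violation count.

bar 0: v0=D3 v1=D4 v2=F4 (m3)
bar 1: v0=B2 v1=B3 v2=F3 (TT)
bar 2: v0=D3 v1=B3 v2=D4 (P8)
bar 3: v0=C3 v1=E3 v2=G3 (P5)
bar 4: v0=B2 v1=G3 v2=F3 (TT)
bar 5: v0=D3 v1=E4 v2=D4 (P8)
bar 6: v0=E3 v1=E4 v2=E4 (P8)
bar 7: v0=E3 v1=C4 v2=E4 (P8)
bar 8: v0=D3 v1=D4 v2=F4 (m3)
  R5 @ bar0.0: opens on m3
  R1 @ bar1.0: D3/D4 P8 -> B2/B3 P8 similar
  R3 @ bar1.0: B3 above F3
  R4 @ bar1.0: B2/F3 TT untreated
  R3 @ bar1.1: B3 above F3
  R3 @ bar1.2: B3 above F3
  R3 @ bar1.3: B3 above F3
  R2 @ bar2.0: B2/F3 TT -> D3/D4 P8 similar
  R2 @ bar3.0: D3/D4 P8 -> C3/G3 P5 similar
  R3 @ bar4.0: G3 above F3
  R4 @ bar4.0: B2/F3 TT untreated
  R3 @ bar4.1: G3 above F3
  R3 @ bar4.2: G3 above F3
  R3 @ bar4.3: G3 above F3
  R2 @ bar5.0: B2/F3 TT -> D3/D4 P8 similar
  R3 @ bar5.0: E4 above D4
  R4 @ bar5.0: D3/E4 M2 untreated
  R3 @ bar5.1: E4 above D4
  R3 @ bar5.2: E4 above D4
  R3 @ bar5.3: E4 above D4
  R1 @ bar6.0: D3/D4 P8 -> E3/E4 P8 similar
  R8 @ bar7.0: penult P8 not 3rd/6th
  R6 @ bar8.3: closes on m3

No (23 violations)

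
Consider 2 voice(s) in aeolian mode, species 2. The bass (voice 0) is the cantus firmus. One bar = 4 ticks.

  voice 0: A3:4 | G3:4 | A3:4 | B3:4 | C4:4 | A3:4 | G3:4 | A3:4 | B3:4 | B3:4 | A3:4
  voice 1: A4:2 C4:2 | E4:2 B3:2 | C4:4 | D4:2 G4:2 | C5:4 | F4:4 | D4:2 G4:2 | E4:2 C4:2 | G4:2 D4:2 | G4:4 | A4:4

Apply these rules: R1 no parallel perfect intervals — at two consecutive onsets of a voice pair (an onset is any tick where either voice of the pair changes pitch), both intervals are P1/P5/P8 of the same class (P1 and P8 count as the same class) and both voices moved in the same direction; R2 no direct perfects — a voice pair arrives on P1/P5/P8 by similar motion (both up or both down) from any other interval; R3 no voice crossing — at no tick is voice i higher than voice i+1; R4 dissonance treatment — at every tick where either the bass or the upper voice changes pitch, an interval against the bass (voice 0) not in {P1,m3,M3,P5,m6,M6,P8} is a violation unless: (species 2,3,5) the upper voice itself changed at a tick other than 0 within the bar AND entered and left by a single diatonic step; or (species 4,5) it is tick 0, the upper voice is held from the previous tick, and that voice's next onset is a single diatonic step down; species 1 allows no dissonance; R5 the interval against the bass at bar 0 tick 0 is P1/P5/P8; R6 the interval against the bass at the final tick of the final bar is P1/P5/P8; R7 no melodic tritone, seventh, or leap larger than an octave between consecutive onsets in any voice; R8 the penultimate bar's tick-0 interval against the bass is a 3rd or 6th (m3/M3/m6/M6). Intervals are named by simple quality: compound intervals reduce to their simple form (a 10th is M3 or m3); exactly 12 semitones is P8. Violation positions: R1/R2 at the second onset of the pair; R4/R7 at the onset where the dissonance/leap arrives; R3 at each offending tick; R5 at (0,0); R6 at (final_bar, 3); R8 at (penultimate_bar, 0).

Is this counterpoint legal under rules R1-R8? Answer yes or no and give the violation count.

No (2 violations)

bar 0: v0=A3 v1=A4 (P8)
bar 1: v0=G3 v1=E4 (M6)
bar 2: v0=A3 v1=C4 (m3)
bar 3: v0=B3 v1=D4 (m3)
bar 4: v0=C4 v1=C5 (P8)
bar 5: v0=A3 v1=F4 (m6)
bar 6: v0=G3 v1=D4 (P5)
bar 7: v0=A3 v1=E4 (P5)
bar 8: v0=B3 v1=G4 (m6)
bar 9: v0=B3 v1=G4 (m6)
bar 10: v0=A3 v1=A4 (P8)
  R2 @ bar4.0: B3/G4 m6 -> C4/C5 P8 similar
  R2 @ bar6.0: A3/F4 m6 -> G3/D4 P5 similar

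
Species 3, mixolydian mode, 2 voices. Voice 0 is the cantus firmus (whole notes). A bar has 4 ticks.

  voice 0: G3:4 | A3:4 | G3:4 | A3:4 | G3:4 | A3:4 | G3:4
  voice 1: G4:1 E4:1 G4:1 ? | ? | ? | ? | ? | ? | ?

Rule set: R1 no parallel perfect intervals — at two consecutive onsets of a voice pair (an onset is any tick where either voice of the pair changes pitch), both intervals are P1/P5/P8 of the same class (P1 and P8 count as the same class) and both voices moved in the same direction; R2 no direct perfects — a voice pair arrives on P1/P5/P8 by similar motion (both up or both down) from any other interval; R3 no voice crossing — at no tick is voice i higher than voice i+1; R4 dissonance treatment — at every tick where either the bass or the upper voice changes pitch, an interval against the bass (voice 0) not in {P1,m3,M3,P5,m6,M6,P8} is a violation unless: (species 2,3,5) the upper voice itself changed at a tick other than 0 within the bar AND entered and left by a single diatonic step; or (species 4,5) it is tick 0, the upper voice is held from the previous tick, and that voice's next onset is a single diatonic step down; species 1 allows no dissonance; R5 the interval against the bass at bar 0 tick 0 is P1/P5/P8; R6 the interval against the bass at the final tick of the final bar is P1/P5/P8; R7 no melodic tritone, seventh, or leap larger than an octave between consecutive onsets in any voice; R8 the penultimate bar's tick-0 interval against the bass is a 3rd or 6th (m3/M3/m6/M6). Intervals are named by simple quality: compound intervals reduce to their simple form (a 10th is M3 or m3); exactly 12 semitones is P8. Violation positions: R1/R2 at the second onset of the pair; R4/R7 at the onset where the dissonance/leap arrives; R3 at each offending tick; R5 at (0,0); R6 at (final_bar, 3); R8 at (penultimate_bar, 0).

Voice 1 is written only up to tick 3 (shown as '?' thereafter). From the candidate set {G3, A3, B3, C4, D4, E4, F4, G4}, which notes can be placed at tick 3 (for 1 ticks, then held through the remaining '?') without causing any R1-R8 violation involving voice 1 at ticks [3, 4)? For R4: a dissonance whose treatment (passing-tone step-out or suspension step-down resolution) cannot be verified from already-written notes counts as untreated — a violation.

G3: legal
A3: violates R4,R7
B3: legal
C4: violates R4
D4: legal
E4: legal
F4: violates R4
G4: legal

{B3, D4, E4, G3, G4}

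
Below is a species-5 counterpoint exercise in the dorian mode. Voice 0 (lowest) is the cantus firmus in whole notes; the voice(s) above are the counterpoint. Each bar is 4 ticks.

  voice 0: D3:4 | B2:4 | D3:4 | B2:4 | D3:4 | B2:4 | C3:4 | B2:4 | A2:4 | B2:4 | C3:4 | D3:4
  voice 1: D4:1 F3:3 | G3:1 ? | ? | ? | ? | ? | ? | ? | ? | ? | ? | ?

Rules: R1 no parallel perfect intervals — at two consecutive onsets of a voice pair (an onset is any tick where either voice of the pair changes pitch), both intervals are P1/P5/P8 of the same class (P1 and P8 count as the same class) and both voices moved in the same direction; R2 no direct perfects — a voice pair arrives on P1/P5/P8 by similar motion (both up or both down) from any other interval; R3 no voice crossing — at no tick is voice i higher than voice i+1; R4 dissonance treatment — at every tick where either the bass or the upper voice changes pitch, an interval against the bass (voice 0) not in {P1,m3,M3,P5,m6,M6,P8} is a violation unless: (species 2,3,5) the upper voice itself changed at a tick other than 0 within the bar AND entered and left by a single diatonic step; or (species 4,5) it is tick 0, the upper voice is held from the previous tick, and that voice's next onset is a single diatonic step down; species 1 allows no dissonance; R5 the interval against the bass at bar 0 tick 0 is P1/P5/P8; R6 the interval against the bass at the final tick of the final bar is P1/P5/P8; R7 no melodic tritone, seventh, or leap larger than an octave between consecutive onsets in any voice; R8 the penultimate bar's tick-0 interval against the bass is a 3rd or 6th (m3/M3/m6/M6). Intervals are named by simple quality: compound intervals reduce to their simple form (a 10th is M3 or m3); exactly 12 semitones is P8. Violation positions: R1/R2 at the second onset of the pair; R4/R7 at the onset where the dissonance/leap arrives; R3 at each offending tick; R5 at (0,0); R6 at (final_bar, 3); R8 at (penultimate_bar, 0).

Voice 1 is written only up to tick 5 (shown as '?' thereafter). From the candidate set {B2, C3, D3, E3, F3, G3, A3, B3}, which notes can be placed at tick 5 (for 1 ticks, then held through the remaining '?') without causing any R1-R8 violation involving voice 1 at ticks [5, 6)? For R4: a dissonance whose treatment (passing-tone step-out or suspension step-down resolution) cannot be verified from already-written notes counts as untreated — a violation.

B2: legal
C3: violates R4
D3: legal
E3: violates R4
F3: violates R4
G3: legal
A3: violates R4
B3: legal

{B2, B3, D3, G3}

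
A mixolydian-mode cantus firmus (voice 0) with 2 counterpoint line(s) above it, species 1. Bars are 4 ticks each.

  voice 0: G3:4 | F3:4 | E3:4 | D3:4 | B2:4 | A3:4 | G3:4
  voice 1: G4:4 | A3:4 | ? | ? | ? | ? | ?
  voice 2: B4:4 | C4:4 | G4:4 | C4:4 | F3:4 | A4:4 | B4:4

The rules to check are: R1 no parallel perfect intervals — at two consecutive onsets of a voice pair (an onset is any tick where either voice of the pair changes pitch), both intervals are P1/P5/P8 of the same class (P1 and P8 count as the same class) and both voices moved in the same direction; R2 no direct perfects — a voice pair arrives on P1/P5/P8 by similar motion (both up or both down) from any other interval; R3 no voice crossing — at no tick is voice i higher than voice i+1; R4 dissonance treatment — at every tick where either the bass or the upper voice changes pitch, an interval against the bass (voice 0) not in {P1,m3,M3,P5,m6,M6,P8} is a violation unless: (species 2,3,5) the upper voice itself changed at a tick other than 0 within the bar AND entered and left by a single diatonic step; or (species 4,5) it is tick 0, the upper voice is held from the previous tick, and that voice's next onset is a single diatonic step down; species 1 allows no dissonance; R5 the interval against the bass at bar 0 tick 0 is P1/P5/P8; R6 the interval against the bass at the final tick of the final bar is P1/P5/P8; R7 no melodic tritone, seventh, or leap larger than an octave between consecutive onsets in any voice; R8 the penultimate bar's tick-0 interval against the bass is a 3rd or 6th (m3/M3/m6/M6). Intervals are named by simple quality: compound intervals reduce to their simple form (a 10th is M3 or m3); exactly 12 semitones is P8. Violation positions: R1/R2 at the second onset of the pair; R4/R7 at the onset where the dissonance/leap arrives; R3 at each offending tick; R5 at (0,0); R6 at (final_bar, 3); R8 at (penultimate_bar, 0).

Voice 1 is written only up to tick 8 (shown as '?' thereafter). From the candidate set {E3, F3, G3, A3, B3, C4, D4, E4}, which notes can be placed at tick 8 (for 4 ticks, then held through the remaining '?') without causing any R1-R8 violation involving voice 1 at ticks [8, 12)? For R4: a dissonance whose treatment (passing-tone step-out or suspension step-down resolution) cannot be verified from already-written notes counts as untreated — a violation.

{B3, E4, G3}

E3: violates R2
F3: violates R4
G3: legal
A3: violates R4
B3: legal
C4: violates R2
D4: violates R4
E4: legal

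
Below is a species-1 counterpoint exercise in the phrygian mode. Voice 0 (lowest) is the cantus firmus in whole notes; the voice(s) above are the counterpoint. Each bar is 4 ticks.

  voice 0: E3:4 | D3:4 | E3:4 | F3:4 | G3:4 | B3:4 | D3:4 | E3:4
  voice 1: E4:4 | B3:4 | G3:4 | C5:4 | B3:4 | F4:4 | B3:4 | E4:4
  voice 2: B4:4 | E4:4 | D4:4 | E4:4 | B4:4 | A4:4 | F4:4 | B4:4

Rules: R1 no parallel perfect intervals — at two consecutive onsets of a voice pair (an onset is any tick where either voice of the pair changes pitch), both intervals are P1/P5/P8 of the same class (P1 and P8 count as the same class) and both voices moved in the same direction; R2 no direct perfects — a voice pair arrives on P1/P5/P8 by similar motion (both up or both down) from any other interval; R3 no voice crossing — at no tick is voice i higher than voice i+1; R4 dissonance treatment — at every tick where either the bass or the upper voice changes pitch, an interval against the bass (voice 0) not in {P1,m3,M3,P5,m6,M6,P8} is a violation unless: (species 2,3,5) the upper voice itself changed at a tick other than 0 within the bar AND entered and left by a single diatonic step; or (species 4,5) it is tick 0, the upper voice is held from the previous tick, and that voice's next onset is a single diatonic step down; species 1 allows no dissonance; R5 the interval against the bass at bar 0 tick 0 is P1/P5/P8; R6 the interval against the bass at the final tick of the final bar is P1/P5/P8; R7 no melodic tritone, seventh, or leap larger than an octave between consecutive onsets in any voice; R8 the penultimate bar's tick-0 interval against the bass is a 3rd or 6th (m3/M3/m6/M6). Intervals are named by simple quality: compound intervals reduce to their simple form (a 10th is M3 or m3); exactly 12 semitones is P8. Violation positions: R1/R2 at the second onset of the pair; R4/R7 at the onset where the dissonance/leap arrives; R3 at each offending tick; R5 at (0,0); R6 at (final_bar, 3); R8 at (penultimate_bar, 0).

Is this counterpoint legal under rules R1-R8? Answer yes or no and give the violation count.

No (19 violations)

bar 0: v0=E3 v1=E4 v2=B4 (P5)
bar 1: v0=D3 v1=B3 v2=E4 (M2)
bar 2: v0=E3 v1=G3 v2=D4 (m7)
bar 3: v0=F3 v1=C5 v2=E4 (M7)
bar 4: v0=G3 v1=B3 v2=B4 (M3)
bar 5: v0=B3 v1=F4 v2=A4 (m7)
bar 6: v0=D3 v1=B3 v2=F4 (m3)
bar 7: v0=E3 v1=E4 v2=B4 (P5)
  R4 @ bar1.0: D3/E4 M2 untreated
  R2 @ bar2.0: B3/E4 P4 -> G3/D4 P5 similar
  R4 @ bar2.0: E3/D4 m7 untreated
  R2 @ bar3.0: E3/G3 m3 -> F3/C5 P5 similar
  R3 @ bar3.0: C5 above E4
  R4 @ bar3.0: F3/E4 M7 untreated
  R7 @ bar3.0: G3->C5 leap 17st
  R3 @ bar3.1: C5 above E4
  R3 @ bar3.2: C5 above E4
  R3 @ bar3.3: C5 above E4
  R7 @ bar4.0: C5->B3 leap 13st
  R4 @ bar5.0: B3/F4 TT untreated
  R4 @ bar5.0: B3/A4 m7 untreated
  R7 @ bar5.0: B3->F4 leap 6st
  R7 @ bar6.0: F4->B3 leap 6st
  R2 @ bar7.0: D3/B3 M6 -> E3/E4 P8 similar
  R2 @ bar7.0: D3/F4 m3 -> E3/B4 P5 similar
  R2 @ bar7.0: B3/F4 TT -> E4/B4 P5 similar
  R7 @ bar7.0: F4->B4 leap 6st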